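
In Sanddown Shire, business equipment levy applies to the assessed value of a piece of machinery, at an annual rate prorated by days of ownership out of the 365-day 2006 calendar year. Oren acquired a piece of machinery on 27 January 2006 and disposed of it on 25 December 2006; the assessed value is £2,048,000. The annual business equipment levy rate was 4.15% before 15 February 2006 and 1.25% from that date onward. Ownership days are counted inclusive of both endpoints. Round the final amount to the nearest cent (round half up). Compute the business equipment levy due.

27 January – 14 February 2006: 19 days at 4.15% → £2,048,000 × 4.15% × 19/365 = £4,424.2411
15 February – 25 December 2006: 314 days at 1.25% → £2,048,000 × 1.25% × 314/365 = £22,023.0137
Total = £26,447.2548

£26,447.25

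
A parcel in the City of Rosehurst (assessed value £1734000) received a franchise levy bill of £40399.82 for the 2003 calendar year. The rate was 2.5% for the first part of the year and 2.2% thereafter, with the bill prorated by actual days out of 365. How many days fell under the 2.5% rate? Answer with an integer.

158 days

Let d = days at the first rate; then 365 − d days at the second rate.
£1734000 × [2.5%·d + 2.2%·(365−d)] / 365 = £40399.82
Solving gives d = 158, so the new rate took effect on June 8, 2003.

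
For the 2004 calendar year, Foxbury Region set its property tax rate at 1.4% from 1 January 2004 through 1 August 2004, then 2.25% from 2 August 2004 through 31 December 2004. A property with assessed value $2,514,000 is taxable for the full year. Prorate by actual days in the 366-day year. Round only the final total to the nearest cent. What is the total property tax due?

$44,070.56

1 January – 1 August 2004: 214 days at 1.4% → $2,514,000 × 1.4% × 214/366 = $20,579.0820
2 August – 31 December 2004: 152 days at 2.25% → $2,514,000 × 2.25% × 152/366 = $23,491.4754
Total = $44,070.5574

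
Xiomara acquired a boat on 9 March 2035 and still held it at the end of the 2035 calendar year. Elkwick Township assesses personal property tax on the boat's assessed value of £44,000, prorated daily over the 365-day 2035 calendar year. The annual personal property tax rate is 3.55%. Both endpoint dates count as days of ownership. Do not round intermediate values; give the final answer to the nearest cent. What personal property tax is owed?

£1,275.28

Days held (9 March – 31 December 2035): 298 out of 365
Tax = £44,000 × 3.55% × 298/365 = £1,275.2767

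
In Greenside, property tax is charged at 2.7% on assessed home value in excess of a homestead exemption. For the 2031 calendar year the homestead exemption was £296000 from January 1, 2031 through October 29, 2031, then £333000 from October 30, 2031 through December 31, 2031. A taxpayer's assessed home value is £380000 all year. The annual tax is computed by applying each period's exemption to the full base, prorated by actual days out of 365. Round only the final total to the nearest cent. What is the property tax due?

£2095.57

January 1 – October 29, 2031: 302 days, exemption £296000 → (£380000 − £296000) × 2.7% × 302/365 = £1876.5370
October 30 – December 31, 2031: 63 days, exemption £333000 → (£380000 − £333000) × 2.7% × 63/365 = £219.0329
Total = £2095.5699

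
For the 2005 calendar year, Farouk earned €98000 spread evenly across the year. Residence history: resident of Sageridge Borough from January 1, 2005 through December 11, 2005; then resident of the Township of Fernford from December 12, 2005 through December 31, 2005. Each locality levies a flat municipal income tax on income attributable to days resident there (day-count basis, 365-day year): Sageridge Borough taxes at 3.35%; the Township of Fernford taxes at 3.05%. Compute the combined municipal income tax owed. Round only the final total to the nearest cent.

Sageridge Borough, January 1 – December 11, 2005: 345 days → €98000 × 3.35% × 345/365 = €3103.1096
The Township of Fernford, December 12 – December 31, 2005: 20 days → €98000 × 3.05% × 20/365 = €163.7808
Total = €3266.8904

€3266.89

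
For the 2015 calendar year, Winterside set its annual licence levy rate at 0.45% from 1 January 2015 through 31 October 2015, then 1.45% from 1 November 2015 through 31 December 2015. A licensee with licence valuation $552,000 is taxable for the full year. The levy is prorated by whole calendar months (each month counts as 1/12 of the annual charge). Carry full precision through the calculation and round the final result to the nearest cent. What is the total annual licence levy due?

$3,404.00

1 January – 31 October 2015: 10 months at 0.45% → $552,000 × 0.45% × 10/12 = $2,070.0000
1 November – 31 December 2015: 2 months at 1.45% → $552,000 × 1.45% × 2/12 = $1,334.0000
Total = $3,404.0000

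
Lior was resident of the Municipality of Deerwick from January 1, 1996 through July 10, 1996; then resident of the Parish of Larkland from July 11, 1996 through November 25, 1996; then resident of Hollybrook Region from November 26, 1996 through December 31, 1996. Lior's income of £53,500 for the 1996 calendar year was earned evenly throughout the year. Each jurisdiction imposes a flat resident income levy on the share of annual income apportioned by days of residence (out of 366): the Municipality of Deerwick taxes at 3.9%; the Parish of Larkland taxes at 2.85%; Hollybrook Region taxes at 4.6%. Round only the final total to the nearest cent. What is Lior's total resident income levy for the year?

£1,911.53

The Municipality of Deerwick, January 1 – July 10, 1996: 192 days → £53,500 × 3.9% × 192/366 = £1,094.5574
The Parish of Larkland, July 11 – November 25, 1996: 138 days → £53,500 × 2.85% × 138/366 = £574.9057
Hollybrook Region, November 26 – December 31, 1996: 36 days → £53,500 × 4.6% × 36/366 = £242.0656
Total = £1,911.5287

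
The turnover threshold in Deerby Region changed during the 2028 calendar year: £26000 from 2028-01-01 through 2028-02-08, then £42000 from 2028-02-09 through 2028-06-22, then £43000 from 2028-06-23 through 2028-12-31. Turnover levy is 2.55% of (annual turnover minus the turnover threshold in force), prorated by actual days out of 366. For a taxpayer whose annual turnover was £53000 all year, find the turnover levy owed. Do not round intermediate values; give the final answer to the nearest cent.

£310.60

2028-01-01 to 2028-02-08: 39 days, exemption £26000 → (£53000 − £26000) × 2.55% × 39/366 = £73.3648
2028-02-09 to 2028-06-22: 135 days, exemption £42000 → (£53000 − £42000) × 2.55% × 135/366 = £103.4631
2028-06-23 to 2028-12-31: 192 days, exemption £43000 → (£53000 − £43000) × 2.55% × 192/366 = £133.7705
Total = £310.5984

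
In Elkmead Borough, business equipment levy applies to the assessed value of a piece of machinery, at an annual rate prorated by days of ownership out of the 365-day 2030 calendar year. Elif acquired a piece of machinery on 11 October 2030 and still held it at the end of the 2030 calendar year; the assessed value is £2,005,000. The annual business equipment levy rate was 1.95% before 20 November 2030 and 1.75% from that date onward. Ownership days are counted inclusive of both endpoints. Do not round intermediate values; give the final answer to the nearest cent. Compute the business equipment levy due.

£8,322.12

11 October – 19 November 2030: 40 days at 1.95% → £2,005,000 × 1.95% × 40/365 = £4,284.6575
20 November – 31 December 2030: 42 days at 1.75% → £2,005,000 × 1.75% × 42/365 = £4,037.4658
Total = £8,322.1233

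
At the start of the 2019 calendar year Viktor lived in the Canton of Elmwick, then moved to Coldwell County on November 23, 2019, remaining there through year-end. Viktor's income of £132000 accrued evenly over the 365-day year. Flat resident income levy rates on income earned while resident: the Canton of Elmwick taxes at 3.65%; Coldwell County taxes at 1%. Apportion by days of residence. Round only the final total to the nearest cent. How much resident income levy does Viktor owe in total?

The Canton of Elmwick, January 1 – November 22, 2019: 326 days → £132000 × 3.65% × 326/365 = £4303.2000
Coldwell County, November 23 – December 31, 2019: 39 days → £132000 × 1% × 39/365 = £141.0411
Total = £4444.2411

£4444.24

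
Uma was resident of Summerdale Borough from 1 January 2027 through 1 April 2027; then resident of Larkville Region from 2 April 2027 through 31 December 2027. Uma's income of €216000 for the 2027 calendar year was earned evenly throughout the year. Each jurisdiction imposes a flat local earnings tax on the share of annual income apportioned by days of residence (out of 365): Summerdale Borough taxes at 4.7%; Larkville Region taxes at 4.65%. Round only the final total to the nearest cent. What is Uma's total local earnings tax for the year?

€10070.93

Summerdale Borough, 1 January – 1 April 2027: 91 days → €216000 × 4.7% × 91/365 = €2531.0466
Larkville Region, 2 April – 31 December 2027: 274 days → €216000 × 4.65% × 274/365 = €7539.8795
Total = €10070.9260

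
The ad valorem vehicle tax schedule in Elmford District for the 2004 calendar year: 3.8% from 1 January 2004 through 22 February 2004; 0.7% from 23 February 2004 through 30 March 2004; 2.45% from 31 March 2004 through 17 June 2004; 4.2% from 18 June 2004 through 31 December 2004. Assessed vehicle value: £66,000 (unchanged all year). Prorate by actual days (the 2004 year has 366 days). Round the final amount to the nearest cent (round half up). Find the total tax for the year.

1 January – 22 February 2004: 53 days at 3.8% → £66,000 × 3.8% × 53/366 = £363.1803
23 February – 30 March 2004: 37 days at 0.7% → £66,000 × 0.7% × 37/366 = £46.7049
31 March – 17 June 2004: 79 days at 2.45% → £66,000 × 2.45% × 79/366 = £349.0246
18 June – 31 December 2004: 197 days at 4.2% → £66,000 × 4.2% × 197/366 = £1,492.0328
Total = £2,250.9426

£2,250.94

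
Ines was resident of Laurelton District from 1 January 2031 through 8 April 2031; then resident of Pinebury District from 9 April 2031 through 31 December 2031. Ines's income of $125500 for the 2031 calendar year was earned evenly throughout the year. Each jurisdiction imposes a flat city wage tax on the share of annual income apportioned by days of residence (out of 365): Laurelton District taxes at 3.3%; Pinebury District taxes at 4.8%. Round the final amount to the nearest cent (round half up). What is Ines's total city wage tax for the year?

Laurelton District, 1 January – 8 April 2031: 98 days → $125500 × 3.3% × 98/365 = $1111.9644
Pinebury District, 9 April – 31 December 2031: 267 days → $125500 × 4.8% × 267/365 = $4406.5973
Total = $5518.5616

$5518.56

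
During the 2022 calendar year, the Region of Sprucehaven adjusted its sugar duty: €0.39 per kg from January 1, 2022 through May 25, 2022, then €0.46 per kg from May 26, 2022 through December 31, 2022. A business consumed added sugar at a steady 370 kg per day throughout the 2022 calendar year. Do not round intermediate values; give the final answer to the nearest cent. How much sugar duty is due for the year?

€58,367.50

January 1 – May 25, 2022: 145 days × 370 kg/day = 53,650 kg at €0.39/kg → €20,923.50
May 26 – December 31, 2022: 220 days × 370 kg/day = 81,400 kg at €0.46/kg → €37,444.00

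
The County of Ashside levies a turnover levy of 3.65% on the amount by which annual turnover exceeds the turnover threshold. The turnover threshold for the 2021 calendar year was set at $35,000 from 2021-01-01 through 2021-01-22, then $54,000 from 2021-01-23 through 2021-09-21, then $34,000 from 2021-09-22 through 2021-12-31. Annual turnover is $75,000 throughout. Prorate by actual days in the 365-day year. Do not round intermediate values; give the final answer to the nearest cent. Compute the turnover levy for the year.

2021-01-01 to 2021-01-22: 22 days, exemption $35,000 → ($75,000 − $35,000) × 3.65% × 22/365 = $88.0000
2021-01-23 to 2021-09-21: 242 days, exemption $54,000 → ($75,000 − $54,000) × 3.65% × 242/365 = $508.2000
2021-09-22 to 2021-12-31: 101 days, exemption $34,000 → ($75,000 − $34,000) × 3.65% × 101/365 = $414.1000
Total = $1,010.3000

$1,010.30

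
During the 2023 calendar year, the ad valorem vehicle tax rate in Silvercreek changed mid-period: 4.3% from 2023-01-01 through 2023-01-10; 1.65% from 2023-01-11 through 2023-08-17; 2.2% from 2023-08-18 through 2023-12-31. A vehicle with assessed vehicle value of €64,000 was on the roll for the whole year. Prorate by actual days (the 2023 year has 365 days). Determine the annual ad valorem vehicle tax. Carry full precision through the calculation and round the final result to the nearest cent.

2023-01-01 to 2023-01-10: 10 days at 4.3% → €64,000 × 4.3% × 10/365 = €75.3973
2023-01-11 to 2023-08-17: 219 days at 1.65% → €64,000 × 1.65% × 219/365 = €633.6000
2023-08-18 to 2023-12-31: 136 days at 2.2% → €64,000 × 2.2% × 136/365 = €524.6247
Total = €1,233.6219

€1,233.62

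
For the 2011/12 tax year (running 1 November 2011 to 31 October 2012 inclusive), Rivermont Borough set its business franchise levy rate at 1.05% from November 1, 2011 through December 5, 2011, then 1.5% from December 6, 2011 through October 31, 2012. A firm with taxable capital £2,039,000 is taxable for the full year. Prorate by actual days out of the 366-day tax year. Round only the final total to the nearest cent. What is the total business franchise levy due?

£29,707.56

November 1 – December 5, 2011: 35 days at 1.05% → £2,039,000 × 1.05% × 35/366 = £2,047.3566
December 6, 2011 – October 31, 2012: 331 days at 1.5% → £2,039,000 × 1.5% × 331/366 = £27,660.2049
Total = £29,707.5615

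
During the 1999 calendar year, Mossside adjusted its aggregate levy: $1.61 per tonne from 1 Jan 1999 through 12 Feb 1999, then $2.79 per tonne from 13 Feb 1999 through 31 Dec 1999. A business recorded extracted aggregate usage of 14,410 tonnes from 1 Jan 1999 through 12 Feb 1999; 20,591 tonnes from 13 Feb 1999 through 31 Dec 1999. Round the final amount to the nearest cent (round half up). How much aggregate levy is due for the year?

1 Jan – 12 Feb 1999: 14,410 tonnes at $1.61/tonne → $23200.10
13 Feb – 31 Dec 1999: 20,591 tonnes at $2.79/tonne → $57448.89

$80648.99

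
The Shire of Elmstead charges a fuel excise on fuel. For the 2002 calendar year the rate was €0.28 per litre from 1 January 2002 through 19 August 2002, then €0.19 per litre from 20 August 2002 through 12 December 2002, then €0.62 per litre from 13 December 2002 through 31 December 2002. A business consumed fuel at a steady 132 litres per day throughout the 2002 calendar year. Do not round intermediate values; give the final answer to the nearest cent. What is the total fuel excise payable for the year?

€12,976.92

1 January – 19 August 2002: 231 days × 132 litres/day = 30,492 litres at €0.28/litre → €8,537.76
20 August – 12 December 2002: 115 days × 132 litres/day = 15,180 litres at €0.19/litre → €2,884.20
13 December – 31 December 2002: 19 days × 132 litres/day = 2,508 litres at €0.62/litre → €1,554.96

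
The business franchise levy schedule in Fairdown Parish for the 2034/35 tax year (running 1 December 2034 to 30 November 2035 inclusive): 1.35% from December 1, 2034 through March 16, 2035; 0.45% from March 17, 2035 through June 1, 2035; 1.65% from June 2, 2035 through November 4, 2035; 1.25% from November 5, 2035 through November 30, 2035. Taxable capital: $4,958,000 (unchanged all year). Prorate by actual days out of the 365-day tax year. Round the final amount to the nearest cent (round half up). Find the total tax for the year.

$63,523.53

December 1, 2034 – March 16, 2035: 106 days at 1.35% → $4,958,000 × 1.35% × 106/365 = $19,438.0767
March 17 – June 1, 2035: 77 days at 0.45% → $4,958,000 × 0.45% × 77/365 = $4,706.7041
June 2 – November 4, 2035: 156 days at 1.65% → $4,958,000 × 1.65% × 156/365 = $34,964.0877
November 5 – November 30, 2035: 26 days at 1.25% → $4,958,000 × 1.25% × 26/365 = $4,414.6575
Total = $63,523.5260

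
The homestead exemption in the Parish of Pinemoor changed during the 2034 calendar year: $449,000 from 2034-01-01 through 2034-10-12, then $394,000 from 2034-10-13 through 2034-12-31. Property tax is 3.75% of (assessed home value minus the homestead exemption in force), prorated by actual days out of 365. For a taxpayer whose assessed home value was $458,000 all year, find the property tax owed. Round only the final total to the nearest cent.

$789.55

2034-01-01 to 2034-10-12: 285 days, exemption $449,000 → ($458,000 − $449,000) × 3.75% × 285/365 = $263.5274
2034-10-13 to 2034-12-31: 80 days, exemption $394,000 → ($458,000 − $394,000) × 3.75% × 80/365 = $526.0274
Total = $789.5548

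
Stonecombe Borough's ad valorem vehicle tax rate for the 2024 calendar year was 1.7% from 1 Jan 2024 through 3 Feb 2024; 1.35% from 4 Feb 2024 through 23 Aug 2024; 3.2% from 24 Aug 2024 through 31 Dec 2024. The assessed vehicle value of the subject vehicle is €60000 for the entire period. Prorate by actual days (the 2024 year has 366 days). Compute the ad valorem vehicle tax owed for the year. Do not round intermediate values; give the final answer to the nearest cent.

1 Jan – 3 Feb 2024: 34 days at 1.7% → €60000 × 1.7% × 34/366 = €94.7541
4 Feb – 23 Aug 2024: 202 days at 1.35% → €60000 × 1.35% × 202/366 = €447.0492
24 Aug – 31 Dec 2024: 130 days at 3.2% → €60000 × 3.2% × 130/366 = €681.9672
Total = €1223.7705

€1223.77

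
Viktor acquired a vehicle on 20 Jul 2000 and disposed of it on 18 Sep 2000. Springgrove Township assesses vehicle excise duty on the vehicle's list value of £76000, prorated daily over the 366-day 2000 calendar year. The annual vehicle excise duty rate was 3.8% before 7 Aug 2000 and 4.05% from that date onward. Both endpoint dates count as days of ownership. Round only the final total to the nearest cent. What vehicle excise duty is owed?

£503.66

20 Jul – 6 Aug 2000: 18 days at 3.8% → £76000 × 3.8% × 18/366 = £142.0328
7 Aug – 18 Sep 2000: 43 days at 4.05% → £76000 × 4.05% × 43/366 = £361.6230
Total = £503.6557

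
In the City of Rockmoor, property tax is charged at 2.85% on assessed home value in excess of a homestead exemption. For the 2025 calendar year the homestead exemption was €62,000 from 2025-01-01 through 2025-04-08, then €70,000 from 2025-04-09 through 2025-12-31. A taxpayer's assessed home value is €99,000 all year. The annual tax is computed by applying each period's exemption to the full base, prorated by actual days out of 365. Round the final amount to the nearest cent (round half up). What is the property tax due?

2025-01-01 to 2025-04-08: 98 days, exemption €62,000 → (€99,000 − €62,000) × 2.85% × 98/365 = €283.1260
2025-04-09 to 2025-12-31: 267 days, exemption €70,000 → (€99,000 − €70,000) × 2.85% × 267/365 = €604.5904
Total = €887.7164

€887.72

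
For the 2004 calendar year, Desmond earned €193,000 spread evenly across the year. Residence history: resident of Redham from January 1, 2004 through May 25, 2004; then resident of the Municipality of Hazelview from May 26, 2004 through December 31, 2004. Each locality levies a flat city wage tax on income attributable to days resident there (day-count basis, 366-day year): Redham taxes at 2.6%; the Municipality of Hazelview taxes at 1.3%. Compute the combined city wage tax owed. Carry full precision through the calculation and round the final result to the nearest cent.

€3,509.86

Redham, January 1 – May 25, 2004: 146 days → €193,000 × 2.6% × 146/366 = €2,001.7158
The Municipality of Hazelview, May 26 – December 31, 2004: 220 days → €193,000 × 1.3% × 220/366 = €1,508.1421
Total = €3,509.8579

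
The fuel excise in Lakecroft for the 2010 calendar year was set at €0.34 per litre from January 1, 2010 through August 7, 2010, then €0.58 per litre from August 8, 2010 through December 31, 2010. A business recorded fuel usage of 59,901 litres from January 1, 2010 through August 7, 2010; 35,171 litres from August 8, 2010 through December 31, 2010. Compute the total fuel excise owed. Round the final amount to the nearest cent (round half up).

January 1 – August 7, 2010: 59,901 litres at €0.34/litre → €20,366.34
August 8 – December 31, 2010: 35,171 litres at €0.58/litre → €20,399.18

€40,765.52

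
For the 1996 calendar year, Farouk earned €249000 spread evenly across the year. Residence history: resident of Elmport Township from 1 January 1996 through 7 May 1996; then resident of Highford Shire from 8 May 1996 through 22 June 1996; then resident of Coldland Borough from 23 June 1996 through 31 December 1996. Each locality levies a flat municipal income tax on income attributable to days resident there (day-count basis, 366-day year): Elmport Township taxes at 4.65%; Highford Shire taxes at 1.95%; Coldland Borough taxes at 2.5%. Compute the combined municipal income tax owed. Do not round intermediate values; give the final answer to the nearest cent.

Elmport Township, 1 January – 7 May 1996: 128 days → €249000 × 4.65% × 128/366 = €4049.3115
Highford Shire, 8 May – 22 June 1996: 46 days → €249000 × 1.95% × 46/366 = €610.2541
Coldland Borough, 23 June – 31 December 1996: 192 days → €249000 × 2.5% × 192/366 = €3265.5738
Total = €7925.1393

€7925.14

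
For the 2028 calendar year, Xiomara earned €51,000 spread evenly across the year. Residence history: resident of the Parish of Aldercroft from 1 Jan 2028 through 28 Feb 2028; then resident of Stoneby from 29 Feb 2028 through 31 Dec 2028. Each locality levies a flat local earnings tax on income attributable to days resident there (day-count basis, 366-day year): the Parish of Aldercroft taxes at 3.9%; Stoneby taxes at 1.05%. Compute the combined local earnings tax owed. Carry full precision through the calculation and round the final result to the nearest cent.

€769.81

The Parish of Aldercroft, 1 Jan – 28 Feb 2028: 59 days → €51,000 × 3.9% × 59/366 = €320.6311
Stoneby, 29 Feb – 31 Dec 2028: 307 days → €51,000 × 1.05% × 307/366 = €449.1762
Total = €769.8074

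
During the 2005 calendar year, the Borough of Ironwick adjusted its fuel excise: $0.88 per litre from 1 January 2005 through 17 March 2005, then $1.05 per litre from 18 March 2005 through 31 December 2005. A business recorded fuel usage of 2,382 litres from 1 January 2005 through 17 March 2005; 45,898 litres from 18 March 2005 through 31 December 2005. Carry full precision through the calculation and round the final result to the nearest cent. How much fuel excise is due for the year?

1 January – 17 March 2005: 2,382 litres at $0.88/litre → $2,096.16
18 March – 31 December 2005: 45,898 litres at $1.05/litre → $48,192.90

$50,289.06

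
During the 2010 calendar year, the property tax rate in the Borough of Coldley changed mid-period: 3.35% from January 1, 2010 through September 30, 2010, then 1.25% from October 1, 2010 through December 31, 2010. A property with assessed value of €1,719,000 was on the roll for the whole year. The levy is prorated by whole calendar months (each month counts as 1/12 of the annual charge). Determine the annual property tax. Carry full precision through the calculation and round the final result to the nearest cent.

€48,561.75

January 1 – September 30, 2010: 9 months at 3.35% → €1,719,000 × 3.35% × 9/12 = €43,189.8750
October 1 – December 31, 2010: 3 months at 1.25% → €1,719,000 × 1.25% × 3/12 = €5,371.8750
Total = €48,561.7500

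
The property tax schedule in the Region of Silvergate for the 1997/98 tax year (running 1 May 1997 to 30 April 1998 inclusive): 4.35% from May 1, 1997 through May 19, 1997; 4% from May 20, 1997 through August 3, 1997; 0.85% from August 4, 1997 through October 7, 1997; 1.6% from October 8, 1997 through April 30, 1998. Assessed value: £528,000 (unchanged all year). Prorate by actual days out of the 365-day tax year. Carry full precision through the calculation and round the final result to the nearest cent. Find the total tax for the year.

£11,137.18

May 1 – May 19, 1997: 19 days at 4.35% → £528,000 × 4.35% × 19/365 = £1,195.5945
May 20 – August 3, 1997: 76 days at 4% → £528,000 × 4% × 76/365 = £4,397.5890
August 4 – October 7, 1997: 65 days at 0.85% → £528,000 × 0.85% × 65/365 = £799.2329
October 8, 1997 – April 30, 1998: 205 days at 1.6% → £528,000 × 1.6% × 205/365 = £4,744.7671
Total = £11,137.1836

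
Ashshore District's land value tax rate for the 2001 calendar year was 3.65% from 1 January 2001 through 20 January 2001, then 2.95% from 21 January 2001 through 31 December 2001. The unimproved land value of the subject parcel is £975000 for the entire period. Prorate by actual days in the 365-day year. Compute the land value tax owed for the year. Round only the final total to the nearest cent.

£29136.47

1 January – 20 January 2001: 20 days at 3.65% → £975000 × 3.65% × 20/365 = £1950.0000
21 January – 31 December 2001: 345 days at 2.95% → £975000 × 2.95% × 345/365 = £27186.4726
Total = £29136.4726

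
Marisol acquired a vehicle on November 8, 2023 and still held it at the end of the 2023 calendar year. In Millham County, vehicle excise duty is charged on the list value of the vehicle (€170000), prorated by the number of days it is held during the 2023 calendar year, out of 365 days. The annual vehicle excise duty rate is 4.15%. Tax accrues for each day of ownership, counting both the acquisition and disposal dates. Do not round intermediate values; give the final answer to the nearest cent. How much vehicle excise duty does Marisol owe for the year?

Days held (November 8 – December 31, 2023): 54 out of 365
Tax = €170000 × 4.15% × 54/365 = €1043.7534

€1043.75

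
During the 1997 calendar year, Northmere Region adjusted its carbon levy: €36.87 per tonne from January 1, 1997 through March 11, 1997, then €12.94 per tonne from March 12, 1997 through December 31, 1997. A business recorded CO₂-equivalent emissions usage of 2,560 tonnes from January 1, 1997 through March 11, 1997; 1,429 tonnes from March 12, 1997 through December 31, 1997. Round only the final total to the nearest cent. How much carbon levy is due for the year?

January 1 – March 11, 1997: 2,560 tonnes at €36.87/tonne → €94,387.20
March 12 – December 31, 1997: 1,429 tonnes at €12.94/tonne → €18,491.26

€112,878.46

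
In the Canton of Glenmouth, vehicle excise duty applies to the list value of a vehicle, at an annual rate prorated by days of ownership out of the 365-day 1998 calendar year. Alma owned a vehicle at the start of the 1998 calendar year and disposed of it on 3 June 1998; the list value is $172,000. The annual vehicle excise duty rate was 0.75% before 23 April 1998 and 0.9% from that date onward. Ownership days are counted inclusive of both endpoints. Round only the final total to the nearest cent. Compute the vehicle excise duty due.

1 January – 22 April 1998: 112 days at 0.75% → $172,000 × 0.75% × 112/365 = $395.8356
23 April – 3 June 1998: 42 days at 0.9% → $172,000 × 0.9% × 42/365 = $178.1260
Total = $573.9616

$573.96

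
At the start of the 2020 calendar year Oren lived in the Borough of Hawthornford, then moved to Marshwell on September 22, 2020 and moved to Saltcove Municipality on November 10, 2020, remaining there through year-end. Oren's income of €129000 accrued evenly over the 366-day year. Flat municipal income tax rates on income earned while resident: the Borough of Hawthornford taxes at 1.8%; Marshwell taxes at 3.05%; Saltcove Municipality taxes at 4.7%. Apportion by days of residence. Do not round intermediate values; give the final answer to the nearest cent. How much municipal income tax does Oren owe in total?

The Borough of Hawthornford, January 1 – September 21, 2020: 265 days → €129000 × 1.8% × 265/366 = €1681.2295
Marshwell, September 22 – November 9, 2020: 49 days → €129000 × 3.05% × 49/366 = €526.7500
Saltcove Municipality, November 10 – December 31, 2020: 52 days → €129000 × 4.7% × 52/366 = €861.4098
Total = €3069.3893

€3069.39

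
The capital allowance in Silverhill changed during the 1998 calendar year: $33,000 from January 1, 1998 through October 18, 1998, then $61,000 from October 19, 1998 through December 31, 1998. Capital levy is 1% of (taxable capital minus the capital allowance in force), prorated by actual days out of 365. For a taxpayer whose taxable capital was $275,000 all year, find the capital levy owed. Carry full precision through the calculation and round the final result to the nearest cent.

$2,363.23

January 1 – October 18, 1998: 291 days, exemption $33,000 → ($275,000 − $33,000) × 1% × 291/365 = $1,929.3699
October 19 – December 31, 1998: 74 days, exemption $61,000 → ($275,000 − $61,000) × 1% × 74/365 = $433.8630
Total = $2,363.2329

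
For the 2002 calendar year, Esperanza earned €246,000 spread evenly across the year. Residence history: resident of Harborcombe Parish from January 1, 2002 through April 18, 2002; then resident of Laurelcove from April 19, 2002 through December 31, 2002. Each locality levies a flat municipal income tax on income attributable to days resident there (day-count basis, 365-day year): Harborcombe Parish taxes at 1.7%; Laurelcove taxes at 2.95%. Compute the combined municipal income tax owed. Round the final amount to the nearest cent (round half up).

Harborcombe Parish, January 1 – April 18, 2002: 108 days → €246,000 × 1.7% × 108/365 = €1,237.4137
Laurelcove, April 19 – December 31, 2002: 257 days → €246,000 × 2.95% × 257/365 = €5,109.7233
Total = €6,347.1370

€6,347.14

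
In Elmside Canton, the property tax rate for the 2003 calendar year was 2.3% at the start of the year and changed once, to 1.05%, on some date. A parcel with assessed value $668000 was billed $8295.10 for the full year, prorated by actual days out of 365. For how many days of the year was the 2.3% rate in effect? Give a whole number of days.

Let d = days at the first rate; then 365 − d days at the second rate.
$668000 × [2.3%·d + 1.05%·(365−d)] / 365 = $8295.10
Solving gives d = 56, so the new rate took effect on February 26, 2003.

56 days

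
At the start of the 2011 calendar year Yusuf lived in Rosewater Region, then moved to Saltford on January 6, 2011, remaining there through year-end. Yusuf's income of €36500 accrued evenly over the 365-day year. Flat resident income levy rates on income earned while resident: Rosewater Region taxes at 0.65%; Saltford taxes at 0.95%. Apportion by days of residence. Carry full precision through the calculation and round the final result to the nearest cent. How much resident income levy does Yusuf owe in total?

Rosewater Region, January 1 – January 5, 2011: 5 days → €36500 × 0.65% × 5/365 = €3.2500
Saltford, January 6 – December 31, 2011: 360 days → €36500 × 0.95% × 360/365 = €342.0000
Total = €345.2500

€345.25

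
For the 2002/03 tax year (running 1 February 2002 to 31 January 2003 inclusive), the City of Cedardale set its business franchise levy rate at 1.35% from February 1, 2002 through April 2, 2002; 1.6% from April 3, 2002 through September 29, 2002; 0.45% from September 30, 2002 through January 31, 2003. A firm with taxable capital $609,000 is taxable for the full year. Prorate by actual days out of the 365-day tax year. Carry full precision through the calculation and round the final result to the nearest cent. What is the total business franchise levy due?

February 1 – April 2, 2002: 61 days at 1.35% → $609,000 × 1.35% × 61/365 = $1,374.0041
April 3 – September 29, 2002: 180 days at 1.6% → $609,000 × 1.6% × 180/365 = $4,805.2603
September 30, 2002 – January 31, 2003: 124 days at 0.45% → $609,000 × 0.45% × 124/365 = $931.0192
Total = $7,110.2836

$7,110.28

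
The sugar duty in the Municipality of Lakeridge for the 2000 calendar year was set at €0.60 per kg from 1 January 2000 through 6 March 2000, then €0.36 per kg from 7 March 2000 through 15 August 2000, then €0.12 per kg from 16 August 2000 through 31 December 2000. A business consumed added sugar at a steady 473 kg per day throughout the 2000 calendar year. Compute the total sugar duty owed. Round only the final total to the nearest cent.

1 January – 6 March 2000: 66 days × 473 kg/day = 31,218 kg at €0.60/kg → €18730.80
7 March – 15 August 2000: 162 days × 473 kg/day = 76,626 kg at €0.36/kg → €27585.36
16 August – 31 December 2000: 138 days × 473 kg/day = 65,274 kg at €0.12/kg → €7832.88

€54149.04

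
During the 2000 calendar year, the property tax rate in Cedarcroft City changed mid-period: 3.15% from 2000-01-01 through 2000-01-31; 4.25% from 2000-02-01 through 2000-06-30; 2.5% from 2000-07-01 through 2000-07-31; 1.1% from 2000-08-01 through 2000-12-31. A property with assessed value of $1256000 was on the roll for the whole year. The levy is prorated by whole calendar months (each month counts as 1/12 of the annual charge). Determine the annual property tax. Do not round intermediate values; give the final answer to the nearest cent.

$33912.00

2000-01-01 to 2000-01-31: 1 month at 3.15% → $1256000 × 3.15% × 1/12 = $3297.0000
2000-02-01 to 2000-06-30: 5 months at 4.25% → $1256000 × 4.25% × 5/12 = $22241.6667
2000-07-01 to 2000-07-31: 1 month at 2.5% → $1256000 × 2.5% × 1/12 = $2616.6667
2000-08-01 to 2000-12-31: 5 months at 1.1% → $1256000 × 1.1% × 5/12 = $5756.6667
Total = $33912.0000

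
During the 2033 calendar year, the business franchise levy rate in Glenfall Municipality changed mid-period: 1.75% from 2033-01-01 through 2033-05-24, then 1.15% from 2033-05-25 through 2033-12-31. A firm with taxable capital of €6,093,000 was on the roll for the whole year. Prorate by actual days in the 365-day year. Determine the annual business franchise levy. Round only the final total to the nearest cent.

2033-01-01 to 2033-05-24: 144 days at 1.75% → €6,093,000 × 1.75% × 144/365 = €42,066.7397
2033-05-25 to 2033-12-31: 221 days at 1.15% → €6,093,000 × 1.15% × 221/365 = €42,425.6425
Total = €84,492.3822

€84,492.38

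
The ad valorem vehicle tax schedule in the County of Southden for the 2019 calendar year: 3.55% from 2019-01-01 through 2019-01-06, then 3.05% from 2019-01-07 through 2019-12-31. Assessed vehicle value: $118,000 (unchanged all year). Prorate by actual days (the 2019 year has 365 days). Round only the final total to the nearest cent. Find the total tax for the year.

$3,608.70

2019-01-01 to 2019-01-06: 6 days at 3.55% → $118,000 × 3.55% × 6/365 = $68.8603
2019-01-07 to 2019-12-31: 359 days at 3.05% → $118,000 × 3.05% × 359/365 = $3,539.8384
Total = $3,608.6986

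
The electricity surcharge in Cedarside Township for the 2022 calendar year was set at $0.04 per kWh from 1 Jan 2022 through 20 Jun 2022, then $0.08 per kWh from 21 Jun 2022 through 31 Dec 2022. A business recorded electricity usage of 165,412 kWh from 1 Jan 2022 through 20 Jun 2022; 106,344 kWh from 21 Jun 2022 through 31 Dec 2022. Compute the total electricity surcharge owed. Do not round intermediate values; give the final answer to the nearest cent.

$15,124.00

1 Jan – 20 Jun 2022: 165,412 kWh at $0.04/kWh → $6,616.48
21 Jun – 31 Dec 2022: 106,344 kWh at $0.08/kWh → $8,507.52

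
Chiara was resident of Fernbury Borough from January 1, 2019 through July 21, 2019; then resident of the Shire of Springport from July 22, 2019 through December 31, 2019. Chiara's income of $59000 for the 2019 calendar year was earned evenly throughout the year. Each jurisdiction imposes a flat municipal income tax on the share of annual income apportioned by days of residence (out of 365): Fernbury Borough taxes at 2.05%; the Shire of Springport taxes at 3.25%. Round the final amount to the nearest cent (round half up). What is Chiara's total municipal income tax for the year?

$1525.68

Fernbury Borough, January 1 – July 21, 2019: 202 days → $59000 × 2.05% × 202/365 = $669.3671
The Shire of Springport, July 22 – December 31, 2019: 163 days → $59000 × 3.25% × 163/365 = $856.3082
Total = $1525.6753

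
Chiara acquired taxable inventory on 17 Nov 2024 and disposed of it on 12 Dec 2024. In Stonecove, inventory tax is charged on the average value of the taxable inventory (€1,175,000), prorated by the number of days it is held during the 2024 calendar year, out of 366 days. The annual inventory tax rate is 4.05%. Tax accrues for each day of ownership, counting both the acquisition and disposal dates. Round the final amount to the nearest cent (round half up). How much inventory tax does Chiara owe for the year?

€3,380.53

Days held (17 Nov – 12 Dec 2024): 26 out of 366
Tax = €1,175,000 × 4.05% × 26/366 = €3,380.5328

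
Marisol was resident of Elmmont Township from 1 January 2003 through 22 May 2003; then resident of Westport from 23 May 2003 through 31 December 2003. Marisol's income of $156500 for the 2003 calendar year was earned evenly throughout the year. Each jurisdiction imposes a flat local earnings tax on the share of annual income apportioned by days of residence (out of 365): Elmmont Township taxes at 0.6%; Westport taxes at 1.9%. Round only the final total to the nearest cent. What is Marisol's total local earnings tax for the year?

$2182.00

Elmmont Township, 1 January – 22 May 2003: 142 days → $156500 × 0.6% × 142/365 = $365.3096
Westport, 23 May – 31 December 2003: 223 days → $156500 × 1.9% × 223/365 = $1816.6863
Total = $2181.9959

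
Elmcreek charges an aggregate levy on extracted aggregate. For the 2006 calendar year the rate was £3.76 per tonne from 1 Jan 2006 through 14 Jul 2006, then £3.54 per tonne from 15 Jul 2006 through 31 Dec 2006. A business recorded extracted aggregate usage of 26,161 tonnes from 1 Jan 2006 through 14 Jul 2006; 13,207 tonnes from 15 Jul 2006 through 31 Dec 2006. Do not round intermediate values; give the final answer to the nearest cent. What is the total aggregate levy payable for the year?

1 Jan – 14 Jul 2006: 26,161 tonnes at £3.76/tonne → £98,365.36
15 Jul – 31 Dec 2006: 13,207 tonnes at £3.54/tonne → £46,752.78

£145,118.14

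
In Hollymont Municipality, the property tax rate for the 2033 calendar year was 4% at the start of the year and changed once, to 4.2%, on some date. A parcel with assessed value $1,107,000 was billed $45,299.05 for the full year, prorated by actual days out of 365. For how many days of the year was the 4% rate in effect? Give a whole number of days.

197 days

Let d = days at the first rate; then 365 − d days at the second rate.
$1,107,000 × [4%·d + 4.2%·(365−d)] / 365 = $45,299.05
Solving gives d = 197, so the new rate took effect on 17 July 2033.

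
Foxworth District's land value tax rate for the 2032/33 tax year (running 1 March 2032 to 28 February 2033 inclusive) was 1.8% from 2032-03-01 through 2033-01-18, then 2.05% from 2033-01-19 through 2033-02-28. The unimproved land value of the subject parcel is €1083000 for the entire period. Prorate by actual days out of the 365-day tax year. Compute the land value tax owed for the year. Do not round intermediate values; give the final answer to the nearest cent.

2032-03-01 to 2033-01-18: 324 days at 1.8% → €1083000 × 1.8% × 324/365 = €17304.2630
2033-01-19 to 2033-02-28: 41 days at 2.05% → €1083000 × 2.05% × 41/365 = €2493.8671
Total = €19798.1301

€19798.13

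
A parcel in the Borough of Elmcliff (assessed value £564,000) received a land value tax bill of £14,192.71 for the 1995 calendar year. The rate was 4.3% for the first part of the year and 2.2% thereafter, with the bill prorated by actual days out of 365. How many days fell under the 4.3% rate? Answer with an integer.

Let d = days at the first rate; then 365 − d days at the second rate.
£564,000 × [4.3%·d + 2.2%·(365−d)] / 365 = £14,192.71
Solving gives d = 55, so the new rate took effect on February 25, 1995.

55 days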